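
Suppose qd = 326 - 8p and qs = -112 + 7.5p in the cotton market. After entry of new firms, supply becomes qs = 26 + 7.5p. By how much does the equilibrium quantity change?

Original equilibrium: p* = 876/31, q* = 3098/31.
New equilibrium: 326 - 8p = 26 + 7.5p, so 300 = 15.5p and p' = 600/31; q' = 326 − 8(600/31) = 5306/31.
Change in quantity: 5306/31 − 3098/31 = 2208/31.

Δq = 2208/31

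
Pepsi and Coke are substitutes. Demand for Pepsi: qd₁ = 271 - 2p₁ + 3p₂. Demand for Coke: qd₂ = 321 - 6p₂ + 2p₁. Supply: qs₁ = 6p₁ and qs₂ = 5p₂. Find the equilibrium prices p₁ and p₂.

p₁ = 1972/41, p₂ = 1555/41

Market 1: 271 - 2p₁ + 3p₂ = 6p₁ → 8p₁ - 3p₂ = 271.
Market 2: 11p₂ - 2p₁ = 321.
Eliminating p₂: 11×(1) + 3×(2) gives 82p₁ = 3944, so p₁ = 1972/41.
Back-substitute into (2): p₂ = (321 + 2×1972/41) / 11 = 1555/41.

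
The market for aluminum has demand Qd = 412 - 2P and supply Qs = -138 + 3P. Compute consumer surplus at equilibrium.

Consumer surplus = 9216

Equilibrium: 412 - 2P = -138 + 3P gives P* = 110, Q* = 192.
Demand choke price (Qd = 0): P = 206.
CS = ½(206 − 110)(192) = 9216.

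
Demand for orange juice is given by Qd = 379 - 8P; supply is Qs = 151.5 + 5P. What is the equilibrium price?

Set Qd = Qs: 379 - 8P = 151.5 + 5P.
227.5 = 13P, so P* = 17.5.
Q* = 379 − 8(17.5) = 239.

P* = 17.5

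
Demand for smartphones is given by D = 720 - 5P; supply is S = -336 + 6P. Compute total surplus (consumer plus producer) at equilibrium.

Total surplus = 10560

Equilibrium: 720 - 5P = -336 + 6P gives P* = 96, Q* = 240.
Demand choke price: P = 144; supply starts at P = 56.
CS = ½(144 − 96)(240) = 5760; PS = ½(96 − 56)(240) = 4800.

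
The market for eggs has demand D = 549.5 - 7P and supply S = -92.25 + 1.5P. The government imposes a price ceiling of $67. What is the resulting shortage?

Equilibrium price would be P* = 75.5, so the ceiling at 67 binds.
At P = 67: D = 549.5 − 7(67) = 80.5, S = -92.25 + 1.5(67) = 8.25.
Shortage = 80.5 − 8.25 = 72.25.

Shortage = 72.25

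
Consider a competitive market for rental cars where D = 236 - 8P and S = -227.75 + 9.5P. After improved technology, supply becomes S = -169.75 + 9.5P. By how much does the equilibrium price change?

ΔP = -116/35

Original equilibrium: P* = 26.5, Q* = 24.
New equilibrium: 236 - 8P = -169.75 + 9.5P, so 405.75 = 17.5P and P' = 1623/70; Q' = 236 − 8(1623/70) = 1768/35.
Change in price: 1623/70 − 26.5 = -116/35.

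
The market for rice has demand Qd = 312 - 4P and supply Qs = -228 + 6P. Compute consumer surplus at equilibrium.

Equilibrium: 312 - 4P = -228 + 6P gives P* = 54, Q* = 96.
Demand choke price (Qd = 0): P = 78.
CS = ½(78 − 54)(96) = 1152.

Consumer surplus = 1152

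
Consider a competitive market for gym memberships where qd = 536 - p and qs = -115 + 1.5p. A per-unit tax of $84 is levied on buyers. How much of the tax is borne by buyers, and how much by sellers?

Buyers bear $50.4, sellers bear $33.6

Pre-tax equilibrium: p* = 260.4, q* = 275.6.
Tax on buyers shifts demand to qd = 536 − 1(p + 84) = 452 - p.
452 - p = -115 + 1.5p gives seller price ps = 226.8; buyers pay pb = 226.8 + 84 = 310.8.
New quantity: q = 536 − 1(310.8) = 225.2.
Buyer burden = 310.8 − 260.4 = 50.4; seller burden = 260.4 − 226.8 = 33.6.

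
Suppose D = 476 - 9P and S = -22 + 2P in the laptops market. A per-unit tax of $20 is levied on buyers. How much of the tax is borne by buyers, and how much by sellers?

Buyers bear 40/11, sellers bear 180/11

Pre-tax equilibrium: P* = 498/11, Q* = 754/11.
Tax on buyers shifts demand to D = 476 − 9(P + 20) = 296 - 9P.
296 - 9P = -22 + 2P gives seller price Ps = 318/11; buyers pay Pb = 318/11 + 20 = 538/11.
New quantity: Q = 476 − 9(538/11) = 394/11.
Buyer burden = 538/11 − 498/11 = 40/11; seller burden = 498/11 − 318/11 = 180/11.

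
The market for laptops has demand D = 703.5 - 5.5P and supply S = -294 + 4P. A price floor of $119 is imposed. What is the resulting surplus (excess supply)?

Surplus = 133

Equilibrium price would be P* = 105, so the floor at 119 binds.
At P = 119: D = 49, S = 182.
Surplus = 182 − 49 = 133.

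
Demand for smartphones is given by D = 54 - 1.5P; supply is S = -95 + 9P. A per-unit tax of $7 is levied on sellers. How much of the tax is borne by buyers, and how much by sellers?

Buyers bear $6, sellers bear $1

Pre-tax equilibrium: P* = 298/21, Q* = 229/7.
Tax on sellers shifts supply to S = -95 + 9(P − 7) = -158 + 9P.
54 - 1.5P = -158 + 9P gives buyer price Pb = 424/21; sellers receive Ps = 424/21 − 7 = 277/21.
New quantity: Q = 54 − 1.5(424/21) = 166/7.
Buyer burden = 424/21 − 298/21 = 6; seller burden = 298/21 − 277/21 = 1.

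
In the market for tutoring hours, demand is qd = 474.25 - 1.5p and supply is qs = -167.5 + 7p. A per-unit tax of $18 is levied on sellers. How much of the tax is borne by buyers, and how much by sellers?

Buyers bear 252/17, sellers bear 54/17

Pre-tax equilibrium: p* = 75.5, q* = 361.
Tax on sellers shifts supply to qs = -167.5 + 7(p − 18) = -293.5 + 7p.
474.25 - 1.5p = -293.5 + 7p gives buyer price pb = 3071/34; sellers receive ps = 3071/34 − 18 = 2459/34.
New quantity: q = 474.25 − 1.5(3071/34) = 5759/17.
Buyer burden = 3071/34 − 75.5 = 252/17; seller burden = 75.5 − 2459/34 = 54/17.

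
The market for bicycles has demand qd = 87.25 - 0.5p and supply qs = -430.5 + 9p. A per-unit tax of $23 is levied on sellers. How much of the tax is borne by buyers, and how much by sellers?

Pre-tax equilibrium: p* = 54.5, q* = 60.
Tax on sellers shifts supply to qs = -430.5 + 9(p − 23) = -637.5 + 9p.
87.25 - 0.5p = -637.5 + 9p gives buyer price pb = 2899/38; sellers receive ps = 2899/38 − 23 = 2025/38.
New quantity: q = 87.25 − 0.5(2899/38) = 933/19.
Buyer burden = 2899/38 − 54.5 = 414/19; seller burden = 54.5 − 2025/38 = 23/19.

Buyers bear 414/19, sellers bear 23/19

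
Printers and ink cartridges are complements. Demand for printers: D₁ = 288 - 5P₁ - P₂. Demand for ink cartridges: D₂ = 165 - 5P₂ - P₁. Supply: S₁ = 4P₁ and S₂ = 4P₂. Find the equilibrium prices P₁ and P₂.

Market 1: 288 - 5P₁ - P₂ = 4P₁ → 9P₁ + P₂ = 288.
Market 2: 9P₂ + P₁ = 165.
Eliminating P₂: 9×(1) − 1×(2) gives 80P₁ = 2427, so P₁ = 30.3375.
Back-substitute into (2): P₂ = (165 − 1×30.3375) / 9 = 14.9625.

P₁ = 30.3375, P₂ = 14.9625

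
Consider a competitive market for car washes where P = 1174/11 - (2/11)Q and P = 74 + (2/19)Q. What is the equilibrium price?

P* = 86

Set the two price expressions equal: 1174/11 - (2/11)Q = 74 + (2/19)Q.
360/11 = (60/209)Q, so Q* = 114.
P* = 1174/11 − (2/11)(114) = 86.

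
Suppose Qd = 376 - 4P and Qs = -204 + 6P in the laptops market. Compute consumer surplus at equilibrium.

Equilibrium: 376 - 4P = -204 + 6P gives P* = 58, Q* = 144.
Demand choke price (Qd = 0): P = 94.
CS = ½(94 − 58)(144) = 2592.

Consumer surplus = 2592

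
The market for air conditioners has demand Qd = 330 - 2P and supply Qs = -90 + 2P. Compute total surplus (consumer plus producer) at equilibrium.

Equilibrium: 330 - 2P = -90 + 2P gives P* = 105, Q* = 120.
Demand choke price: P = 165; supply starts at P = 45.
CS = ½(165 − 105)(120) = 3600; PS = ½(105 − 45)(120) = 3600.

Total surplus = 7200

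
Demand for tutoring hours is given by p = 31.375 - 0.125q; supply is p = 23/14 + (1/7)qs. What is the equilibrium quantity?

q* = 111

Set the two price expressions equal: 31.375 - 0.125q = 23/14 + (1/7)q.
1665/56 = (15/56)q, so q* = 111.
p* = 31.375 − (0.125)(111) = 17.5.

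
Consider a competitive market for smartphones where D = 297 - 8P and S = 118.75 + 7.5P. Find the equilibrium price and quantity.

P* = 11.5, Q* = 205

Set D = S: 297 - 8P = 118.75 + 7.5P.
178.25 = 15.5P, so P* = 11.5.
Q* = 297 − 8(11.5) = 205.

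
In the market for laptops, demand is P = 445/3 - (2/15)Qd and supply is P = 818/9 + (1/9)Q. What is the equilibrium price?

P* = 117

Set the two price expressions equal: 445/3 - (2/15)Q = 818/9 + (1/9)Q.
517/9 = (11/45)Q, so Q* = 235.
P* = 445/3 − (2/15)(235) = 117.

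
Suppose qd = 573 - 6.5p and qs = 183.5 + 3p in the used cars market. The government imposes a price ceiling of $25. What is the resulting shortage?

Equilibrium price would be p* = 41, so the ceiling at 25 binds.
At p = 25: qd = 573 − 6.5(25) = 410.5, qs = 183.5 + 3(25) = 258.5.
Shortage = 410.5 − 258.5 = 152.

Shortage = 152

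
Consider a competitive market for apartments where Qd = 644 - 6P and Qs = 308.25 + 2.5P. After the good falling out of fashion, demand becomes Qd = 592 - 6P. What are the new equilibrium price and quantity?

Original equilibrium: P* = 39.5, Q* = 407.
New equilibrium: 592 - 6P = 308.25 + 2.5P, so 283.75 = 8.5P and P' = 1135/34; Q' = 592 − 6(1135/34) = 6659/17.

P' = 1135/34, Q' = 6659/17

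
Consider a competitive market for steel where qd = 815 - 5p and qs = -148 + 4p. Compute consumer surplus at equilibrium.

Consumer surplus = 7840

Equilibrium: 815 - 5p = -148 + 4p gives p* = 107, q* = 280.
Demand choke price (qd = 0): p = 163.
CS = ½(163 − 107)(280) = 7840.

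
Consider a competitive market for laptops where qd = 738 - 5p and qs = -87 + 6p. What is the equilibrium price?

p* = 75

Set qd = qs: 738 - 5p = -87 + 6p.
825 = 11p, so p* = 75.
q* = 738 − 5(75) = 363.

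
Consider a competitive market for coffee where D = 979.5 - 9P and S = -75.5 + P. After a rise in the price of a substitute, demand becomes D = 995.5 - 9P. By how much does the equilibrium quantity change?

Original equilibrium: P* = 105.5, Q* = 30.
New equilibrium: 995.5 - 9P = -75.5 + P, so 1071 = 10P and P' = 107.1; Q' = 995.5 − 9(107.1) = 31.6.
Change in quantity: 31.6 − 30 = 1.6.

ΔQ = 1.6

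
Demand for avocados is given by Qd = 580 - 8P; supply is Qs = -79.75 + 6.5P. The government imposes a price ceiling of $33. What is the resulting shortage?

Shortage = 181.25

Equilibrium price would be P* = 45.5, so the ceiling at 33 binds.
At P = 33: Qd = 580 − 8(33) = 316, Qs = -79.75 + 6.5(33) = 134.75.
Shortage = 316 − 134.75 = 181.25.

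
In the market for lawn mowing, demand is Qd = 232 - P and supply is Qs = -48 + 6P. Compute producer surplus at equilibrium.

Producer surplus = 3072

Equilibrium: 232 - P = -48 + 6P gives P* = 40, Q* = 192.
Supply starts at P = 8 (where Qs = 0).
PS = ½(40 − 8)(192) = 3072.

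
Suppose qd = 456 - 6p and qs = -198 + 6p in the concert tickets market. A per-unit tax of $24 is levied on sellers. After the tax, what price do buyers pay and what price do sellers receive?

Buyers pay $66.5, sellers receive $42.5

Pre-tax equilibrium: p* = 54.5, q* = 129.
Tax on sellers shifts supply to qs = -198 + 6(p − 24) = -342 + 6p.
456 - 6p = -342 + 6p gives buyer price pb = 66.5; sellers receive ps = 66.5 − 24 = 42.5.
New quantity: q = 456 − 6(66.5) = 57.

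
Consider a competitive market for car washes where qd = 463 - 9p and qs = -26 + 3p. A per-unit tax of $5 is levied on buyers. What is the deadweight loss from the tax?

Deadweight loss = 28.125

Pre-tax equilibrium: p* = 40.75, q* = 96.25.
Tax on buyers shifts demand to qd = 463 − 9(p + 5) = 418 - 9p.
418 - 9p = -26 + 3p gives seller price ps = 37; buyers pay pb = 37 + 5 = 42.
New quantity: q = 463 − 9(42) = 85.
DWL = ½ × 5 × (96.25 − 85) = 28.125.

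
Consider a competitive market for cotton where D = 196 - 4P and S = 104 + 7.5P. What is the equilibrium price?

Set D = S: 196 - 4P = 104 + 7.5P.
92 = 11.5P, so P* = 8.
Q* = 196 − 4(8) = 164.

P* = 8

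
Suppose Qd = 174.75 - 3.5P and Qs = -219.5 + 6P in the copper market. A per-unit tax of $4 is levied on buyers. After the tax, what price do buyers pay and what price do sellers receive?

Buyers pay 1673/38, sellers receive 1521/38

Pre-tax equilibrium: P* = 41.5, Q* = 29.5.
Tax on buyers shifts demand to Qd = 174.75 − 3.5(P + 4) = 160.75 - 3.5P.
160.75 - 3.5P = -219.5 + 6P gives seller price Ps = 1521/38; buyers pay Pb = 1521/38 + 4 = 1673/38.
New quantity: Q = 174.75 − 3.5(1673/38) = 785/38.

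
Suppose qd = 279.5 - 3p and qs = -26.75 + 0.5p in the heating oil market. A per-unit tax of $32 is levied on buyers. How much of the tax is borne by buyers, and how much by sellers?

Pre-tax equilibrium: p* = 87.5, q* = 17.
Tax on buyers shifts demand to qd = 279.5 − 3(p + 32) = 183.5 - 3p.
183.5 - 3p = -26.75 + 0.5p gives seller price ps = 841/14; buyers pay pb = 841/14 + 32 = 1289/14.
New quantity: q = 279.5 − 3(1289/14) = 23/7.
Buyer burden = 1289/14 − 87.5 = 32/7; seller burden = 87.5 − 841/14 = 192/7.

Buyers bear 32/7, sellers bear 192/7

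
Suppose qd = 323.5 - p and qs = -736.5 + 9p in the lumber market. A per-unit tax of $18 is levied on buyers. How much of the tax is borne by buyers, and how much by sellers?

Pre-tax equilibrium: p* = 106, q* = 217.5.
Tax on buyers shifts demand to qd = 323.5 − 1(p + 18) = 305.5 - p.
305.5 - p = -736.5 + 9p gives seller price ps = 104.2; buyers pay pb = 104.2 + 18 = 122.2.
New quantity: q = 323.5 − 1(122.2) = 201.3.
Buyer burden = 122.2 − 106 = 16.2; seller burden = 106 − 104.2 = 1.8.

Buyers bear $16.2, sellers bear $1.8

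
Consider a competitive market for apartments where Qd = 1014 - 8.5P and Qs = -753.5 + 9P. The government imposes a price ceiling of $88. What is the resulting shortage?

Equilibrium price would be P* = 101, so the ceiling at 88 binds.
At P = 88: Qd = 1014 − 8.5(88) = 266, Qs = -753.5 + 9(88) = 38.5.
Shortage = 266 − 38.5 = 227.5.

Shortage = 227.5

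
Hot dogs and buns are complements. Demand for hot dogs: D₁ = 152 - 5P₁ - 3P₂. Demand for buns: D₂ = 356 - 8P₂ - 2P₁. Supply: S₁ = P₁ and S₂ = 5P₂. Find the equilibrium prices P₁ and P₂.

P₁ = 227/18, P₂ = 229/9

Market 1: 152 - 5P₁ - 3P₂ = P₁ → 6P₁ + 3P₂ = 152.
Market 2: 13P₂ + 2P₁ = 356.
Eliminating P₂: 13×(1) − 3×(2) gives 72P₁ = 908, so P₁ = 227/18.
Back-substitute into (2): P₂ = (356 − 2×227/18) / 13 = 229/9.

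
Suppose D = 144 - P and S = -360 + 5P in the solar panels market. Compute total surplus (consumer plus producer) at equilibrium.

Total surplus = 2160

Equilibrium: 144 - P = -360 + 5P gives P* = 84, Q* = 60.
Demand choke price: P = 144; supply starts at P = 72.
CS = ½(144 − 84)(60) = 1800; PS = ½(84 − 72)(60) = 360.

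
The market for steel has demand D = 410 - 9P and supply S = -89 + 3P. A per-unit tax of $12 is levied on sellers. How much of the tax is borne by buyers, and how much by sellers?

Buyers bear $3, sellers bear $9

Pre-tax equilibrium: P* = 499/12, Q* = 35.75.
Tax on sellers shifts supply to S = -89 + 3(P − 12) = -125 + 3P.
410 - 9P = -125 + 3P gives buyer price Pb = 535/12; sellers receive Ps = 535/12 − 12 = 391/12.
New quantity: Q = 410 − 9(535/12) = 8.75.
Buyer burden = 535/12 − 499/12 = 3; seller burden = 499/12 − 391/12 = 9.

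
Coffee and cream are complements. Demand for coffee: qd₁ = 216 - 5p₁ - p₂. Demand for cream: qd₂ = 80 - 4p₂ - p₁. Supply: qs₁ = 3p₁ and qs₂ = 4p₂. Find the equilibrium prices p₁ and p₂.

Market 1: 216 - 5p₁ - p₂ = 3p₁ → 8p₁ + p₂ = 216.
Market 2: 8p₂ + p₁ = 80.
Eliminating p₂: 8×(1) − 1×(2) gives 63p₁ = 1648, so p₁ = 1648/63.
Back-substitute into (2): p₂ = (80 − 1×1648/63) / 8 = 424/63.

p₁ = 1648/63, p₂ = 424/63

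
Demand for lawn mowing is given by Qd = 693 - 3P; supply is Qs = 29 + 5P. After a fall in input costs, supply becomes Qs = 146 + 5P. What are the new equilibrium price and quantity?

Original equilibrium: P* = 83, Q* = 444.
New equilibrium: 693 - 3P = 146 + 5P, so 547 = 8P and P' = 68.375; Q' = 693 − 3(68.375) = 487.875.

P' = 68.375, Q' = 487.875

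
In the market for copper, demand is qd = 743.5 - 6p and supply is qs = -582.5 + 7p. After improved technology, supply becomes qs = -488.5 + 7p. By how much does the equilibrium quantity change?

Δq = 564/13

Original equilibrium: p* = 102, q* = 131.5.
New equilibrium: 743.5 - 6p = -488.5 + 7p, so 1232 = 13p and p' = 1232/13; q' = 743.5 − 6(1232/13) = 4547/26.
Change in quantity: 4547/26 − 131.5 = 564/13.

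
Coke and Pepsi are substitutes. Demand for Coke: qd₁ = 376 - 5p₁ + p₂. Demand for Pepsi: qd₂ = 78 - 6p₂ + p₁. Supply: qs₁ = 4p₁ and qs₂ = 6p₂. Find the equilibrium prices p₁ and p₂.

p₁ = 4590/107, p₂ = 1078/107

Market 1: 376 - 5p₁ + p₂ = 4p₁ → 9p₁ - p₂ = 376.
Market 2: 12p₂ - p₁ = 78.
Eliminating p₂: 12×(1) + 1×(2) gives 107p₁ = 4590, so p₁ = 4590/107.
Back-substitute into (2): p₂ = (78 + 1×4590/107) / 12 = 1078/107.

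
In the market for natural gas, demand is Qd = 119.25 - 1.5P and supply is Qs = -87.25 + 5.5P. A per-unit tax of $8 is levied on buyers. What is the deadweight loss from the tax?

Pre-tax equilibrium: P* = 29.5, Q* = 75.
Tax on buyers shifts demand to Qd = 119.25 − 1.5(P + 8) = 107.25 - 1.5P.
107.25 - 1.5P = -87.25 + 5.5P gives seller price Ps = 389/14; buyers pay Pb = 389/14 + 8 = 501/14.
New quantity: Q = 119.25 − 1.5(501/14) = 459/7.
DWL = ½ × 8 × (75 − 459/7) = 264/7.

Deadweight loss = 264/7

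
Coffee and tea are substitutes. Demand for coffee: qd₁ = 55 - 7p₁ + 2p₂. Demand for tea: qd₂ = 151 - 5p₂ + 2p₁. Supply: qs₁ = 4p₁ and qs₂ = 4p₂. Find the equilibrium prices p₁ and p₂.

p₁ = 797/95, p₂ = 1771/95

Market 1: 55 - 7p₁ + 2p₂ = 4p₁ → 11p₁ - 2p₂ = 55.
Market 2: 9p₂ - 2p₁ = 151.
Eliminating p₂: 9×(1) + 2×(2) gives 95p₁ = 797, so p₁ = 797/95.
Back-substitute into (2): p₂ = (151 + 2×797/95) / 9 = 1771/95.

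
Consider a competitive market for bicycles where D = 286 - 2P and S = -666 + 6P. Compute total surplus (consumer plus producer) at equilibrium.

Total surplus = 768

Equilibrium: 286 - 2P = -666 + 6P gives P* = 119, Q* = 48.
Demand choke price: P = 143; supply starts at P = 111.
CS = ½(143 − 119)(48) = 576; PS = ½(119 − 111)(48) = 192.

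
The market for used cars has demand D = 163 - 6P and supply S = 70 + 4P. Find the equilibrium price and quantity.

Set D = S: 163 - 6P = 70 + 4P.
93 = 10P, so P* = 9.3.
Q* = 163 − 6(9.3) = 107.2.

P* = 9.3, Q* = 107.2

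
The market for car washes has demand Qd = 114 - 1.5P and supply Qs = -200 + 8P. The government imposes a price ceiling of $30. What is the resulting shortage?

Shortage = 29

Equilibrium price would be P* = 628/19, so the ceiling at 30 binds.
At P = 30: Qd = 114 − 1.5(30) = 69, Qs = -200 + 8(30) = 40.
Shortage = 69 − 40 = 29.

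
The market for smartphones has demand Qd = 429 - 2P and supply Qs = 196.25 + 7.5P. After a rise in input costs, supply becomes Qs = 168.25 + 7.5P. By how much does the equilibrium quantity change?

ΔQ = -112/19

Original equilibrium: P* = 24.5, Q* = 380.
New equilibrium: 429 - 2P = 168.25 + 7.5P, so 260.75 = 9.5P and P' = 1043/38; Q' = 429 − 2(1043/38) = 7108/19.
Change in quantity: 7108/19 − 380 = -112/19.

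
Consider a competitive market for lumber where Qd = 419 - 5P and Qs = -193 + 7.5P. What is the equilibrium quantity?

Set Qd = Qs: 419 - 5P = -193 + 7.5P.
612 = 12.5P, so P* = 48.96.
Q* = 419 − 5(48.96) = 174.2.

Q* = 174.2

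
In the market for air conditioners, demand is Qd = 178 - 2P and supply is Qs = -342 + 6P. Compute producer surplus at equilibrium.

Equilibrium: 178 - 2P = -342 + 6P gives P* = 65, Q* = 48.
Supply starts at P = 57 (where Qs = 0).
PS = ½(65 − 57)(48) = 192.

Producer surplus = 192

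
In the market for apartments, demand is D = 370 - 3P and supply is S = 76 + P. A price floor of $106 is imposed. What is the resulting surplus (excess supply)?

Equilibrium price would be P* = 73.5, so the floor at 106 binds.
At P = 106: D = 52, S = 182.
Surplus = 182 − 52 = 130.

Surplus = 130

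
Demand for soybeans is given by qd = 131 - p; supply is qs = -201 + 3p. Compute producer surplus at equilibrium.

Producer surplus = 384

Equilibrium: 131 - p = -201 + 3p gives p* = 83, q* = 48.
Supply starts at p = 67 (where qs = 0).
PS = ½(83 − 67)(48) = 384.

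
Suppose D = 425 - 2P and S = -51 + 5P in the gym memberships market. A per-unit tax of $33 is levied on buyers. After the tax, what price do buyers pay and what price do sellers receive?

Buyers pay 641/7, sellers receive 410/7

Pre-tax equilibrium: P* = 68, Q* = 289.
Tax on buyers shifts demand to D = 425 − 2(P + 33) = 359 - 2P.
359 - 2P = -51 + 5P gives seller price Ps = 410/7; buyers pay Pb = 410/7 + 33 = 641/7.
New quantity: Q = 425 − 2(641/7) = 1693/7.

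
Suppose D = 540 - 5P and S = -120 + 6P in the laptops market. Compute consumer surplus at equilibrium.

Equilibrium: 540 - 5P = -120 + 6P gives P* = 60, Q* = 240.
Demand choke price (D = 0): P = 108.
CS = ½(108 − 60)(240) = 5760.

Consumer surplus = 5760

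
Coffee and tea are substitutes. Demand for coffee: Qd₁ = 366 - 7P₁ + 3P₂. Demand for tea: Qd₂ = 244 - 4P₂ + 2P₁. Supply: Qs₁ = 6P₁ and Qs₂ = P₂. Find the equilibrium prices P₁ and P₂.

Market 1: 366 - 7P₁ + 3P₂ = 6P₁ → 13P₁ - 3P₂ = 366.
Market 2: 5P₂ - 2P₁ = 244.
Eliminating P₂: 5×(1) + 3×(2) gives 59P₁ = 2562, so P₁ = 2562/59.
Back-substitute into (2): P₂ = (244 + 2×2562/59) / 5 = 3904/59.

P₁ = 2562/59, P₂ = 3904/59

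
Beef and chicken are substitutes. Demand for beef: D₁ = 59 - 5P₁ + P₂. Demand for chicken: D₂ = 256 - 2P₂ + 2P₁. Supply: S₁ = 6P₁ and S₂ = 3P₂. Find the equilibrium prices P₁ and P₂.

Market 1: 59 - 5P₁ + P₂ = 6P₁ → 11P₁ - P₂ = 59.
Market 2: 5P₂ - 2P₁ = 256.
Eliminating P₂: 5×(1) + 1×(2) gives 53P₁ = 551, so P₁ = 551/53.
Back-substitute into (2): P₂ = (256 + 2×551/53) / 5 = 2934/53.

P₁ = 551/53, P₂ = 2934/53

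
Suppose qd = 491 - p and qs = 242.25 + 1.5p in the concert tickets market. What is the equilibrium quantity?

Set qd = qs: 491 - p = 242.25 + 1.5p.
248.75 = 2.5p, so p* = 99.5.
q* = 491 − 1(99.5) = 391.5.

q* = 391.5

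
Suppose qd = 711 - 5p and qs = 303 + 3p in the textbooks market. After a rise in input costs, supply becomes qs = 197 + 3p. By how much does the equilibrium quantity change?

Δq = -66.25

Original equilibrium: p* = 51, q* = 456.
New equilibrium: 711 - 5p = 197 + 3p, so 514 = 8p and p' = 64.25; q' = 711 − 5(64.25) = 389.75.
Change in quantity: 389.75 − 456 = -66.25.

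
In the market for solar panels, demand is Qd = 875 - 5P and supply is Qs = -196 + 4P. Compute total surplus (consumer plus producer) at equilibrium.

Equilibrium: 875 - 5P = -196 + 4P gives P* = 119, Q* = 280.
Demand choke price: P = 175; supply starts at P = 49.
CS = ½(175 − 119)(280) = 7840; PS = ½(119 − 49)(280) = 9800.

Total surplus = 17640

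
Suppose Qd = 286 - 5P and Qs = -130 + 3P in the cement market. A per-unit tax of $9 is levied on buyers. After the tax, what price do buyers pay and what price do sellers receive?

Buyers pay $55.375, sellers receive $46.375

Pre-tax equilibrium: P* = 52, Q* = 26.
Tax on buyers shifts demand to Qd = 286 − 5(P + 9) = 241 - 5P.
241 - 5P = -130 + 3P gives seller price Ps = 46.375; buyers pay Pb = 46.375 + 9 = 55.375.
New quantity: Q = 286 − 5(55.375) = 9.125.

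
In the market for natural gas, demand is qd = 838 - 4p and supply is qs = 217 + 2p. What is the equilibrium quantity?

q* = 424

Set qd = qs: 838 - 4p = 217 + 2p.
621 = 6p, so p* = 103.5.
q* = 838 − 4(103.5) = 424.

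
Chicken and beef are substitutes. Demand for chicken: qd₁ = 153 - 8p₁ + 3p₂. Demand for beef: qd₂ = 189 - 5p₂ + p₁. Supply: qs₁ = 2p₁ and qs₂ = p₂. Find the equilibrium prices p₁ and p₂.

Market 1: 153 - 8p₁ + 3p₂ = 2p₁ → 10p₁ - 3p₂ = 153.
Market 2: 6p₂ - p₁ = 189.
Eliminating p₂: 6×(1) + 3×(2) gives 57p₁ = 1485, so p₁ = 495/19.
Back-substitute into (2): p₂ = (189 + 1×495/19) / 6 = 681/19.

p₁ = 495/19, p₂ = 681/19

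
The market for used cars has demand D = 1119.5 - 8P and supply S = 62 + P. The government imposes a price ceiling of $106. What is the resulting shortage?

Equilibrium price would be P* = 117.5, so the ceiling at 106 binds.
At P = 106: D = 1119.5 − 8(106) = 271.5, S = 62 + 1(106) = 168.
Shortage = 271.5 − 168 = 103.5.

Shortage = 103.5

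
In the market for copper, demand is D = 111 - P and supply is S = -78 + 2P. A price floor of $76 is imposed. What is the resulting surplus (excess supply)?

Equilibrium price would be P* = 63, so the floor at 76 binds.
At P = 76: D = 35, S = 74.
Surplus = 74 − 35 = 39.

Surplus = 39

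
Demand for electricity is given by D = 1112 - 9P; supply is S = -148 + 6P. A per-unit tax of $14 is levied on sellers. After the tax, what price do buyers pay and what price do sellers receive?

Pre-tax equilibrium: P* = 84, Q* = 356.
Tax on sellers shifts supply to S = -148 + 6(P − 14) = -232 + 6P.
1112 - 9P = -232 + 6P gives buyer price Pb = 89.6; sellers receive Ps = 89.6 − 14 = 75.6.
New quantity: Q = 1112 − 9(89.6) = 305.6.

Buyers pay $89.6, sellers receive $75.6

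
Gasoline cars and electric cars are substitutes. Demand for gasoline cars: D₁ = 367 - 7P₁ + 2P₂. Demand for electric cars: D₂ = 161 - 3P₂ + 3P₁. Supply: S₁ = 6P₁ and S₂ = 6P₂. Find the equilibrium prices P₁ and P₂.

P₁ = 3625/111, P₂ = 3194/111

Market 1: 367 - 7P₁ + 2P₂ = 6P₁ → 13P₁ - 2P₂ = 367.
Market 2: 9P₂ - 3P₁ = 161.
Eliminating P₂: 9×(1) + 2×(2) gives 111P₁ = 3625, so P₁ = 3625/111.
Back-substitute into (2): P₂ = (161 + 3×3625/111) / 9 = 3194/111.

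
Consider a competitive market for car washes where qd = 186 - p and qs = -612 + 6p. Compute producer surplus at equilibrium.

Equilibrium: 186 - p = -612 + 6p gives p* = 114, q* = 72.
Supply starts at p = 102 (where qs = 0).
PS = ½(114 − 102)(72) = 432.

Producer surplus = 432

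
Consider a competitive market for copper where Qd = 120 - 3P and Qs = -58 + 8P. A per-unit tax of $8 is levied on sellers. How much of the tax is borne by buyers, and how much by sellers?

Pre-tax equilibrium: P* = 178/11, Q* = 786/11.
Tax on sellers shifts supply to Qs = -58 + 8(P − 8) = -122 + 8P.
120 - 3P = -122 + 8P gives buyer price Pb = 22; sellers receive Ps = 22 − 8 = 14.
New quantity: Q = 120 − 3(22) = 54.
Buyer burden = 22 − 178/11 = 64/11; seller burden = 178/11 − 14 = 24/11.

Buyers bear 64/11, sellers bear 24/11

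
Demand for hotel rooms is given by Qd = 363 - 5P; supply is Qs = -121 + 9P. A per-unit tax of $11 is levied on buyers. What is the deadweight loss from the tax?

Deadweight loss = 5445/28

Pre-tax equilibrium: P* = 242/7, Q* = 1331/7.
Tax on buyers shifts demand to Qd = 363 − 5(P + 11) = 308 - 5P.
308 - 5P = -121 + 9P gives seller price Ps = 429/14; buyers pay Pb = 429/14 + 11 = 583/14.
New quantity: Q = 363 − 5(583/14) = 2167/14.
DWL = ½ × 11 × (1331/7 − 2167/14) = 5445/28.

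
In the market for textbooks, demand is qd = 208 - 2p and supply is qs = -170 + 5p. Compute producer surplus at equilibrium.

Equilibrium: 208 - 2p = -170 + 5p gives p* = 54, q* = 100.
Supply starts at p = 34 (where qs = 0).
PS = ½(54 − 34)(100) = 1000.

Producer surplus = 1000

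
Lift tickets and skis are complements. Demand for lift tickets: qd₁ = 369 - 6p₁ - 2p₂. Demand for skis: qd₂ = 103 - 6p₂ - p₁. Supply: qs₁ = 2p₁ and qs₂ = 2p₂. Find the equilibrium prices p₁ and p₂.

Market 1: 369 - 6p₁ - 2p₂ = 2p₁ → 8p₁ + 2p₂ = 369.
Market 2: 8p₂ + p₁ = 103.
Eliminating p₂: 8×(1) − 2×(2) gives 62p₁ = 2746, so p₁ = 1373/31.
Back-substitute into (2): p₂ = (103 − 1×1373/31) / 8 = 455/62.

p₁ = 1373/31, p₂ = 455/62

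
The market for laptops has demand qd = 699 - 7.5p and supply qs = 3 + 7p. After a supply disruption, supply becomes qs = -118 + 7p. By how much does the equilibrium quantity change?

Δq = -1815/29

Original equilibrium: p* = 48, q* = 339.
New equilibrium: 699 - 7.5p = -118 + 7p, so 817 = 14.5p and p' = 1634/29; q' = 699 − 7.5(1634/29) = 8016/29.
Change in quantity: 8016/29 − 339 = -1815/29.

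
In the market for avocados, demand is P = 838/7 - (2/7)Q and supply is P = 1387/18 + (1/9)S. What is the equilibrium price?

P* = 89

Set the two price expressions equal: 838/7 - (2/7)Q = 1387/18 + (1/9)Q.
5375/126 = (25/63)Q, so Q* = 107.5.
P* = 838/7 − (2/7)(107.5) = 89.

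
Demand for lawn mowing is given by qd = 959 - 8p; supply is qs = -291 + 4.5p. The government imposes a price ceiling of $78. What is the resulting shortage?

Shortage = 275

Equilibrium price would be p* = 100, so the ceiling at 78 binds.
At p = 78: qd = 959 − 8(78) = 335, qs = -291 + 4.5(78) = 60.
Shortage = 335 − 60 = 275.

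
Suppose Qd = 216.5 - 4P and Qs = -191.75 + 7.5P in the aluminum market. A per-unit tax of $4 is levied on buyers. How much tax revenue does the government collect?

Tax revenue = 5894/23

Pre-tax equilibrium: P* = 35.5, Q* = 74.5.
Tax on buyers shifts demand to Qd = 216.5 − 4(P + 4) = 200.5 - 4P.
200.5 - 4P = -191.75 + 7.5P gives seller price Ps = 1569/46; buyers pay Pb = 1569/46 + 4 = 1753/46.
New quantity: Q = 216.5 − 4(1753/46) = 2947/46.
Revenue = 4 × 2947/46 = 5894/23.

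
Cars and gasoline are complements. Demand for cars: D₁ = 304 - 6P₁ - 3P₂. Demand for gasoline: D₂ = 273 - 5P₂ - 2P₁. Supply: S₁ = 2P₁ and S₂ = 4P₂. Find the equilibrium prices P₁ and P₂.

P₁ = 639/22, P₂ = 788/33

Market 1: 304 - 6P₁ - 3P₂ = 2P₁ → 8P₁ + 3P₂ = 304.
Market 2: 9P₂ + 2P₁ = 273.
Eliminating P₂: 9×(1) − 3×(2) gives 66P₁ = 1917, so P₁ = 639/22.
Back-substitute into (2): P₂ = (273 − 2×639/22) / 9 = 788/33.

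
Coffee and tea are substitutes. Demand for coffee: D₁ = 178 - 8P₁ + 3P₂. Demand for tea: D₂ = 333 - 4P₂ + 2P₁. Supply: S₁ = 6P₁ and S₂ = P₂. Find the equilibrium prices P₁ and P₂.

Market 1: 178 - 8P₁ + 3P₂ = 6P₁ → 14P₁ - 3P₂ = 178.
Market 2: 5P₂ - 2P₁ = 333.
Eliminating P₂: 5×(1) + 3×(2) gives 64P₁ = 1889, so P₁ = 29.515625.
Back-substitute into (2): P₂ = (333 + 2×29.515625) / 5 = 78.40625.

P₁ = 29.515625, P₂ = 78.40625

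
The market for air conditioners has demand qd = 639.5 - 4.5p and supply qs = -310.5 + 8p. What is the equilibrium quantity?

q* = 297.5

Set qd = qs: 639.5 - 4.5p = -310.5 + 8p.
950 = 12.5p, so p* = 76.
q* = 639.5 − 4.5(76) = 297.5.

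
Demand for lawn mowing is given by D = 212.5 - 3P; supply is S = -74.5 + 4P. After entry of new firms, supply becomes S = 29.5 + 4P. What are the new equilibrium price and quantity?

Original equilibrium: P* = 41, Q* = 89.5.
New equilibrium: 212.5 - 3P = 29.5 + 4P, so 183 = 7P and P' = 183/7; Q' = 212.5 − 3(183/7) = 1877/14.

P' = 183/7, Q' = 1877/14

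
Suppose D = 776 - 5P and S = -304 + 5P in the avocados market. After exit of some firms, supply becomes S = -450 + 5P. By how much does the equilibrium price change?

Original equilibrium: P* = 108, Q* = 236.
New equilibrium: 776 - 5P = -450 + 5P, so 1226 = 10P and P' = 122.6; Q' = 776 − 5(122.6) = 163.
Change in price: 122.6 − 108 = 14.6.

ΔP = 14.6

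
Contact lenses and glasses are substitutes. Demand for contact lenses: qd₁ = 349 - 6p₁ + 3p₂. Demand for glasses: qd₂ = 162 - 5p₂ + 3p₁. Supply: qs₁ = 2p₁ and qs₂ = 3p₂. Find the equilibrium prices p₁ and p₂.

Market 1: 349 - 6p₁ + 3p₂ = 2p₁ → 8p₁ - 3p₂ = 349.
Market 2: 8p₂ - 3p₁ = 162.
Eliminating p₂: 8×(1) + 3×(2) gives 55p₁ = 3278, so p₁ = 59.6.
Back-substitute into (2): p₂ = (162 + 3×59.6) / 8 = 42.6.

p₁ = 59.6, p₂ = 42.6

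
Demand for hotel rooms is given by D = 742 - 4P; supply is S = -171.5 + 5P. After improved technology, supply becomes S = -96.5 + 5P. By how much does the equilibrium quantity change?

Original equilibrium: P* = 101.5, Q* = 336.
New equilibrium: 742 - 4P = -96.5 + 5P, so 838.5 = 9P and P' = 559/6; Q' = 742 − 4(559/6) = 1108/3.
Change in quantity: 1108/3 − 336 = 100/3.

ΔQ = 100/3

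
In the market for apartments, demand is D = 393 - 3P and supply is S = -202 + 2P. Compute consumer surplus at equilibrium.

Consumer surplus = 216

Equilibrium: 393 - 3P = -202 + 2P gives P* = 119, Q* = 36.
Demand choke price (D = 0): P = 131.
CS = ½(131 − 119)(36) = 216.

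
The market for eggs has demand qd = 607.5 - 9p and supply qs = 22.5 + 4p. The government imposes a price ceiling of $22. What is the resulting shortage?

Equilibrium price would be p* = 45, so the ceiling at 22 binds.
At p = 22: qd = 607.5 − 9(22) = 409.5, qs = 22.5 + 4(22) = 110.5.
Shortage = 409.5 − 110.5 = 299.

Shortage = 299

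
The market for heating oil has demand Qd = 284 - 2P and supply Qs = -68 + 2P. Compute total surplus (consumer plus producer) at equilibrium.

Equilibrium: 284 - 2P = -68 + 2P gives P* = 88, Q* = 108.
Demand choke price: P = 142; supply starts at P = 34.
CS = ½(142 − 88)(108) = 2916; PS = ½(88 − 34)(108) = 2916.

Total surplus = 5832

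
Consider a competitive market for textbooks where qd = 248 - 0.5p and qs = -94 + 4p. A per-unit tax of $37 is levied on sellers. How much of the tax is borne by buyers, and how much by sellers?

Buyers bear 296/9, sellers bear 37/9

Pre-tax equilibrium: p* = 76, q* = 210.
Tax on sellers shifts supply to qs = -94 + 4(p − 37) = -242 + 4p.
248 - 0.5p = -242 + 4p gives buyer price pb = 980/9; sellers receive ps = 980/9 − 37 = 647/9.
New quantity: q = 248 − 0.5(980/9) = 1742/9.
Buyer burden = 980/9 − 76 = 296/9; seller burden = 76 − 647/9 = 37/9.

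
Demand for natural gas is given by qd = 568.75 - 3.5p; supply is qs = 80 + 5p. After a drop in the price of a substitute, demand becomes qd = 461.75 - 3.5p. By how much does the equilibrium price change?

Original equilibrium: p* = 57.5, q* = 367.5.
New equilibrium: 461.75 - 3.5p = 80 + 5p, so 381.75 = 8.5p and p' = 1527/34; q' = 461.75 − 3.5(1527/34) = 10355/34.
Change in price: 1527/34 − 57.5 = -214/17.

Δp = -214/17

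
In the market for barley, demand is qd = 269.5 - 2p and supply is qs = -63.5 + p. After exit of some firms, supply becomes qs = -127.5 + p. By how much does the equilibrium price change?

Δp = 64/3

Original equilibrium: p* = 111, q* = 47.5.
New equilibrium: 269.5 - 2p = -127.5 + p, so 397 = 3p and p' = 397/3; q' = 269.5 − 2(397/3) = 29/6.
Change in price: 397/3 − 111 = 64/3.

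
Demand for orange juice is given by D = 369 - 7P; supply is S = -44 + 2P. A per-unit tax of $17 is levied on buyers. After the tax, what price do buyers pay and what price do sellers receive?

Pre-tax equilibrium: P* = 413/9, Q* = 430/9.
Tax on buyers shifts demand to D = 369 − 7(P + 17) = 250 - 7P.
250 - 7P = -44 + 2P gives seller price Ps = 98/3; buyers pay Pb = 98/3 + 17 = 149/3.
New quantity: Q = 369 − 7(149/3) = 64/3.

Buyers pay 149/3, sellers receive 98/3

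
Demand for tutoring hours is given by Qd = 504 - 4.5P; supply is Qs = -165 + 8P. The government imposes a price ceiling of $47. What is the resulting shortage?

Shortage = 81.5

Equilibrium price would be P* = 53.52, so the ceiling at 47 binds.
At P = 47: Qd = 504 − 4.5(47) = 292.5, Qs = -165 + 8(47) = 211.
Shortage = 292.5 − 211 = 81.5.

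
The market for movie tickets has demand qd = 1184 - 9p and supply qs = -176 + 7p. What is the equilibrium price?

Set qd = qs: 1184 - 9p = -176 + 7p.
1360 = 16p, so p* = 85.
q* = 1184 − 9(85) = 419.

p* = 85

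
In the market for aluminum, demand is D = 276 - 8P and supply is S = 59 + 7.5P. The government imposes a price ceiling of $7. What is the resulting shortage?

Shortage = 108.5

Equilibrium price would be P* = 14, so the ceiling at 7 binds.
At P = 7: D = 276 − 8(7) = 220, S = 59 + 7.5(7) = 111.5.
Shortage = 220 − 111.5 = 108.5.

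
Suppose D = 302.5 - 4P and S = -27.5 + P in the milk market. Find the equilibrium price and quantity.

P* = 66, Q* = 38.5

Set D = S: 302.5 - 4P = -27.5 + P.
330 = 5P, so P* = 66.
Q* = 302.5 − 4(66) = 38.5.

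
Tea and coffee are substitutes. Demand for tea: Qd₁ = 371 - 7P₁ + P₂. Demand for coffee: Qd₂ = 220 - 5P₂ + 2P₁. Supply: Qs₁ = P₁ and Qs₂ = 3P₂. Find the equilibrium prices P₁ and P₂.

Market 1: 371 - 7P₁ + P₂ = P₁ → 8P₁ - P₂ = 371.
Market 2: 8P₂ - 2P₁ = 220.
Eliminating P₂: 8×(1) + 1×(2) gives 62P₁ = 3188, so P₁ = 1594/31.
Back-substitute into (2): P₂ = (220 + 2×1594/31) / 8 = 1251/31.

P₁ = 1594/31, P₂ = 1251/31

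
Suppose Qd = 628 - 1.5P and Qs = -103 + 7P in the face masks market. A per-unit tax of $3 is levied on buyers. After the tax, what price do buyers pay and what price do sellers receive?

Buyers pay 1504/17, sellers receive 1453/17

Pre-tax equilibrium: P* = 86, Q* = 499.
Tax on buyers shifts demand to Qd = 628 − 1.5(P + 3) = 623.5 - 1.5P.
623.5 - 1.5P = -103 + 7P gives seller price Ps = 1453/17; buyers pay Pb = 1453/17 + 3 = 1504/17.
New quantity: Q = 628 − 1.5(1504/17) = 8420/17.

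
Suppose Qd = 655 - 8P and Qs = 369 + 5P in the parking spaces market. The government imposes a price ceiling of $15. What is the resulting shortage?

Shortage = 91

Equilibrium price would be P* = 22, so the ceiling at 15 binds.
At P = 15: Qd = 655 − 8(15) = 535, Qs = 369 + 5(15) = 444.
Shortage = 535 − 444 = 91.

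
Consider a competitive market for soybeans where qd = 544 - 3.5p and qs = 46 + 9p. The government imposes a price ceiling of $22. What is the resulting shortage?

Shortage = 223

Equilibrium price would be p* = 39.84, so the ceiling at 22 binds.
At p = 22: qd = 544 − 3.5(22) = 467, qs = 46 + 9(22) = 244.
Shortage = 467 − 244 = 223.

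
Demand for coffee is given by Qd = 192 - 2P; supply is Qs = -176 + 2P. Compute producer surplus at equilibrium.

Equilibrium: 192 - 2P = -176 + 2P gives P* = 92, Q* = 8.
Supply starts at P = 88 (where Qs = 0).
PS = ½(92 − 88)(8) = 16.

Producer surplus = 16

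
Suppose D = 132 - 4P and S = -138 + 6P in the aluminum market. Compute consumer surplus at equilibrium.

Consumer surplus = 72

Equilibrium: 132 - 4P = -138 + 6P gives P* = 27, Q* = 24.
Demand choke price (D = 0): P = 33.
CS = ½(33 − 27)(24) = 72.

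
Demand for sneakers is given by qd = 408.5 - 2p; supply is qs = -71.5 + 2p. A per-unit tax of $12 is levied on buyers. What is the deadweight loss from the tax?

Deadweight loss = 72

Pre-tax equilibrium: p* = 120, q* = 168.5.
Tax on buyers shifts demand to qd = 408.5 − 2(p + 12) = 384.5 - 2p.
384.5 - 2p = -71.5 + 2p gives seller price ps = 114; buyers pay pb = 114 + 12 = 126.
New quantity: q = 408.5 − 2(126) = 156.5.
DWL = ½ × 12 × (168.5 − 156.5) = 72.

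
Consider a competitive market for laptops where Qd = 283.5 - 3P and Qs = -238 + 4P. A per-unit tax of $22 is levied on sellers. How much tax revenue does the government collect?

Pre-tax equilibrium: P* = 74.5, Q* = 60.
Tax on sellers shifts supply to Qs = -238 + 4(P − 22) = -326 + 4P.
283.5 - 3P = -326 + 4P gives buyer price Pb = 1219/14; sellers receive Ps = 1219/14 − 22 = 911/14.
New quantity: Q = 283.5 − 3(1219/14) = 156/7.
Revenue = 22 × 156/7 = 3432/7.

Tax revenue = 3432/7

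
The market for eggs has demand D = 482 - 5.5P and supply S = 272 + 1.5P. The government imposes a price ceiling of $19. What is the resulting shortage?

Equilibrium price would be P* = 30, so the ceiling at 19 binds.
At P = 19: D = 482 − 5.5(19) = 377.5, S = 272 + 1.5(19) = 300.5.
Shortage = 377.5 − 300.5 = 77.

Shortage = 77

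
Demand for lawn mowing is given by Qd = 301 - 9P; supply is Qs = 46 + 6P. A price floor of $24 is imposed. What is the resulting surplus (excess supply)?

Equilibrium price would be P* = 17, so the floor at 24 binds.
At P = 24: Qd = 85, Qs = 190.
Surplus = 190 − 85 = 105.

Surplus = 105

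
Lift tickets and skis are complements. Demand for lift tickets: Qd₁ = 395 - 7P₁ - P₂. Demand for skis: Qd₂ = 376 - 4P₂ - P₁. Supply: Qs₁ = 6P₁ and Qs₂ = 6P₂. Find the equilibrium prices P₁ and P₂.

P₁ = 3574/129, P₂ = 4493/129

Market 1: 395 - 7P₁ - P₂ = 6P₁ → 13P₁ + P₂ = 395.
Market 2: 10P₂ + P₁ = 376.
Eliminating P₂: 10×(1) − 1×(2) gives 129P₁ = 3574, so P₁ = 3574/129.
Back-substitute into (2): P₂ = (376 − 1×3574/129) / 10 = 4493/129.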